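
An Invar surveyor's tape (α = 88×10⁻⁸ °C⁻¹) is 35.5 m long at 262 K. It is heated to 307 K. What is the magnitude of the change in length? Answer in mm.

|ΔT| = |307 − 262| = 45 K
ΔL = αL₀ΔT = (88×10⁻⁸)(35.5)(45) = 1.41×10⁻³ m

ΔL = 1.41 mm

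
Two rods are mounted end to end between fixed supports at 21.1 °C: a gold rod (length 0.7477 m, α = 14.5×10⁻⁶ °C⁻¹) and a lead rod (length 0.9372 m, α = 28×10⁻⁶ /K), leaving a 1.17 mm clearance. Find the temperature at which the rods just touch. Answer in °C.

T = 52.7 °C

Gap closes when ΔL₁ + ΔL₂ = 1.17 mm = 1.17×10⁻³ m
(α₁L₁ + α₂L₂)ΔT = g
α₁L₁ + α₂L₂ = 14.5×10⁻⁶×0.7477 + 28×10⁻⁶×0.9372 = 3.708325×10⁻⁵ m/K
ΔT = 1.17×10⁻³ / 3.708325×10⁻⁵ = 31.551 K
T = 21.1 + 31.551 = 52.651 °C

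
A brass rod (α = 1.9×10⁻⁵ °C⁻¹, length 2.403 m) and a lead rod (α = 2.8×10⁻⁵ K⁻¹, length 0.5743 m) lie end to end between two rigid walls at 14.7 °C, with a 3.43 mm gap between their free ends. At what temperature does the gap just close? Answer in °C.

α₁L₁ = 4.5657×10⁻⁵ m/K, α₂L₂ = 1.60804×10⁻⁵ m/K → total 6.17374×10⁻⁵ m/K
ΔT = g/(α₁L₁+α₂L₂) = 3.43×10⁻³ / 6.17374×10⁻⁵ = 55.558 K
T = 14.7 + 55.558 = 70.258 °C

T = 70.3 °C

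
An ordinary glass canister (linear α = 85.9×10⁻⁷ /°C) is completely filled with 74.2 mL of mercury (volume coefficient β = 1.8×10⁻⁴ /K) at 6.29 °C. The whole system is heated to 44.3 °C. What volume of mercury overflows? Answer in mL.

The canister also expands: β_container ≈ 3α = 2.577×10⁻⁵ /K
Net overflow = V₀(β_liq − 3α_cont)ΔT
β − 3α = 1.80×10⁻⁴ − 2.577×10⁻⁵ = 1.5423×10⁻⁴ /K; ΔT = 38.01 K
ΔV = 74.2 × 1.5423×10⁻⁴ × 38.01 = 0.435 mL

0.435 mL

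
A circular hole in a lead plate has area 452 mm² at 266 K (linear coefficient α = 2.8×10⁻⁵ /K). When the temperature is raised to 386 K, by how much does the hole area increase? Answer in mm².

Area coefficient ≈ 2α; |ΔT| = 120 K
ΔA = 2αA₀ΔT = 2(2.8×10⁻⁵)(452)(120) = 3.04 mm²

ΔA = 3.04 mm²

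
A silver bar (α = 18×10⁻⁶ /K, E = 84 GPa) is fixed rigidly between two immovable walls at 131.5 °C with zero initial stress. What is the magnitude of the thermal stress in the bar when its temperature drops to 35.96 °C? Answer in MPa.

σ = 144 MPa

Fully constrained: the free strain ε = αΔT is blocked, so σ = Eε = EαΔT.
|ΔT| = 95.54 K
σ = 84.0×10⁹ × 18×10⁻⁶ × 95.54 = 1.44×10⁸ Pa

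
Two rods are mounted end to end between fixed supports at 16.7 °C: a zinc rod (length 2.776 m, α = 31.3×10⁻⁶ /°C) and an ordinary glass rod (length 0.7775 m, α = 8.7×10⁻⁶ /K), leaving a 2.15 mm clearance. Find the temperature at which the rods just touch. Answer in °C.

Gap closes when ΔL₁ + ΔL₂ = 2.15 mm = 2.15×10⁻³ m
(α₁L₁ + α₂L₂)ΔT = g
α₁L₁ + α₂L₂ = 31.3×10⁻⁶×2.776 + 8.7×10⁻⁶×0.7775 = 9.365305×10⁻⁵ m/K
ΔT = 2.15×10⁻³ / 9.365305×10⁻⁵ = 22.957 K
T = 16.7 + 22.957 = 39.657 °C

T = 39.7 °C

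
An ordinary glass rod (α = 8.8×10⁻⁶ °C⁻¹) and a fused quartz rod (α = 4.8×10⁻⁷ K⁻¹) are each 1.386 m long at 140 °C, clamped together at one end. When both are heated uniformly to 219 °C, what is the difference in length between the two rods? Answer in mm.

ΔT = 79 K
ordinary glass: ΔL = 8.8×10⁻⁶ × 1.386 m × 79 = 9.6355×10⁻⁴ m = 0.96355 mm
fused quartz: ΔL = 4.8×10⁻⁷ × 1.386 m × 79 = 5.2557×10⁻⁵ m = 0.052557 mm
difference = 0.96355 − 0.052557 = 0.910993 mm

0.911 mm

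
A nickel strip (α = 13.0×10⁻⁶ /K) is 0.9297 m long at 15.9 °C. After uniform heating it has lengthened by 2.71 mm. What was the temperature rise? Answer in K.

ΔL = αL₀ΔT ⇒ ΔT = ΔL / (αL₀)
ΔT = 2.71×10⁻³ m / (13.0×10⁻⁶ × 0.9297 m) = 224.22 K

ΔT = 224 K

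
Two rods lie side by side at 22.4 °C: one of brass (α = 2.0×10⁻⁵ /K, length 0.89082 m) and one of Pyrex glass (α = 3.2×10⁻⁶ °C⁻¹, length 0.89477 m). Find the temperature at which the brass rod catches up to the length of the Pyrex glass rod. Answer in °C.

T = 286.6 °C

Equal length when α₁L₁ΔT − α₂L₂ΔT = L₂ − L₁ = 3.95×10⁻³ m
α₁L₁ = 1.78164×10⁻⁵, α₂L₂ = 2.863264×10⁻⁶ → Δ(αL) = 1.4953136×10⁻⁵ m/K
ΔT = 3.95×10⁻³ / 1.4953136×10⁻⁵ = 264.159 K, so T = 22.4 + 264.159 = 286.559 °C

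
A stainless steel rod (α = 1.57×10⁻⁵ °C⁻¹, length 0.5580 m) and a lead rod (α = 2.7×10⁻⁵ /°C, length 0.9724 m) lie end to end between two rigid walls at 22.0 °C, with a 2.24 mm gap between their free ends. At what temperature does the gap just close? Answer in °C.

T = 86.0 °C

α₁L₁ = 8.7606×10⁻⁶ m/K, α₂L₂ = 2.62548×10⁻⁵ m/K → total 3.50154×10⁻⁵ m/K
ΔT = g/(α₁L₁+α₂L₂) = 2.24×10⁻³ / 3.50154×10⁻⁵ = 63.972 K
T = 22.0 + 63.972 = 85.972 °C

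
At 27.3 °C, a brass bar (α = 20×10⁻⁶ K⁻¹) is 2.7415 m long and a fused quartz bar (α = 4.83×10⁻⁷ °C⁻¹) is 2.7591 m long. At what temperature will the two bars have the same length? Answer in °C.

L₁(1 + α₁ΔT) = L₂(1 + α₂ΔT) ⇒ ΔT = (L₂ − L₁)/(α₁L₁ − α₂L₂)
L₂ − L₁ = 2.7591 − 2.7415 = 1.76×10⁻² m
α₁L₁ − α₂L₂ = 20×10⁻⁶×2.7415 − 4.83×10⁻⁷×2.7591 = 5.34973547×10⁻⁵ m/K
ΔT = 1.76×10⁻² / 5.34973547×10⁻⁵ = 328.988 K
T = 27.3 + 328.988 = 356.288 °C

T = 356.3 °C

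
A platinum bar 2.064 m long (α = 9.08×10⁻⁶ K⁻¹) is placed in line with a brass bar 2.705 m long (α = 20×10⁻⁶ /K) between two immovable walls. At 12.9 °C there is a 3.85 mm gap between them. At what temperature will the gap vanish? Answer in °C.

T = 65.8 °C

α₁L₁ = 1.874112×10⁻⁵ m/K, α₂L₂ = 5.410×10⁻⁵ m/K → total 7.284112×10⁻⁵ m/K
ΔT = g/(α₁L₁+α₂L₂) = 3.85×10⁻³ / 7.284112×10⁻⁵ = 52.855 K
T = 12.9 + 52.855 = 65.755 °C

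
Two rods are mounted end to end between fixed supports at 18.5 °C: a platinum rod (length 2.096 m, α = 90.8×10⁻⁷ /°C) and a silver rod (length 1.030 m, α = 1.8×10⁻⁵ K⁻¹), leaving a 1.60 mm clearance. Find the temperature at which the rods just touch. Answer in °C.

Gap closes when ΔL₁ + ΔL₂ = 1.60 mm = 1.60×10⁻³ m
(α₁L₁ + α₂L₂)ΔT = g
α₁L₁ + α₂L₂ = 90.8×10⁻⁷×2.096 + 1.8×10⁻⁵×1.030 = 3.757168×10⁻⁵ m/K
ΔT = 1.60×10⁻³ / 3.757168×10⁻⁵ = 42.585 K
T = 18.5 + 42.585 = 61.085 °C

T = 61.1 °C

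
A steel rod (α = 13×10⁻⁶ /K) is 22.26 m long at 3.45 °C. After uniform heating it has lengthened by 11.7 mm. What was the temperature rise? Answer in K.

ΔL = αL₀ΔT ⇒ ΔT = ΔL / (αL₀)
ΔT = 11.7×10⁻³ m / (13×10⁻⁶ × 22.26 m) = 40.431 K

ΔT = 40.4 K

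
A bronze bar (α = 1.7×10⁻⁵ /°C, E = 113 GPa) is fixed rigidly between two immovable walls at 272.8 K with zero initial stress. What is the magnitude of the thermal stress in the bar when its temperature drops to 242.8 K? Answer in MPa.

σ = 57.6 MPa

Fully constrained: the free strain ε = αΔT is blocked, so σ = Eε = EαΔT.
|ΔT| = 30.0 K
σ = 113×10⁹ × 1.7×10⁻⁵ × 30.0 = 5.76×10⁷ Pa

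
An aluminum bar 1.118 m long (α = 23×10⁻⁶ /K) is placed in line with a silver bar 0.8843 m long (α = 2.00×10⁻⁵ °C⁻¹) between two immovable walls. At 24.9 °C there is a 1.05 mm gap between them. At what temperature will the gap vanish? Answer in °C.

α₁L₁ = 2.5714×10⁻⁵ m/K, α₂L₂ = 1.7686×10⁻⁵ m/K → total 4.34×10⁻⁵ m/K
ΔT = g/(α₁L₁+α₂L₂) = 1.05×10⁻³ / 4.34×10⁻⁵ = 24.194 K
T = 24.9 + 24.194 = 49.094 °C

T = 49.1 °C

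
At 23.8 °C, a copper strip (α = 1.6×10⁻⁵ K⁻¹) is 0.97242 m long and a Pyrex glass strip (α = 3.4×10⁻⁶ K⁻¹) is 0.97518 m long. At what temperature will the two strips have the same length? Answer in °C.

Equal length when α₁L₁ΔT − α₂L₂ΔT = L₂ − L₁ = 2.76×10⁻³ m
α₁L₁ = 1.555872×10⁻⁵, α₂L₂ = 3.315612×10⁻⁶ → Δ(αL) = 1.2243108×10⁻⁵ m/K
ΔT = 2.76×10⁻³ / 1.2243108×10⁻⁵ = 225.433 K, so T = 23.8 + 225.433 = 249.233 °C

T = 249.2 °C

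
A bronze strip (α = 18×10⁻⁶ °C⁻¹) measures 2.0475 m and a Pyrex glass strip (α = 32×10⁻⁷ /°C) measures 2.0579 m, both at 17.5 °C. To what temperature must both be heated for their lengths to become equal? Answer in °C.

L₁(1 + α₁ΔT) = L₂(1 + α₂ΔT) ⇒ ΔT = (L₂ − L₁)/(α₁L₁ − α₂L₂)
L₂ − L₁ = 2.0579 − 2.0475 = 1.04×10⁻² m
α₁L₁ − α₂L₂ = 18×10⁻⁶×2.0475 − 32×10⁻⁷×2.0579 = 3.026972×10⁻⁵ m/K
ΔT = 1.04×10⁻² / 3.026972×10⁻⁵ = 343.578 K
T = 17.5 + 343.578 = 361.078 °C

T = 361.1 °C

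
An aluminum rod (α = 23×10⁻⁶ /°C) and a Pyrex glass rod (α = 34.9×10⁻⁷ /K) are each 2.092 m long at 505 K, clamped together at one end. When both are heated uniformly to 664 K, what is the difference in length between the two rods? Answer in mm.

6.49 mm

ΔT = 159 K
aluminum: ΔL = 23×10⁻⁶ × 2.092 m × 159 = 7.6504×10⁻³ m = 7.6504 mm
Pyrex glass: ΔL = 34.9×10⁻⁷ × 2.092 m × 159 = 1.1609×10⁻³ m = 1.1609 mm
difference = 7.6504 − 1.1609 = 6.4895 mm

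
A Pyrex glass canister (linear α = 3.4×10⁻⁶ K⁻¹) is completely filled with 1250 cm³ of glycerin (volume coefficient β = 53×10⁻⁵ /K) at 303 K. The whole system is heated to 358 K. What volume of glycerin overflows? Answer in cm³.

The canister also expands: β_container ≈ 3α = 1.02×10⁻⁵ /K
Net overflow = V₀(β_liq − 3α_cont)ΔT
β − 3α = 5.30×10⁻⁴ − 1.02×10⁻⁵ = 5.198×10⁻⁴ /K; ΔT = 55 K
ΔV = 1250 × 5.198×10⁻⁴ × 55 = 35.7 cm³

35.7 cm³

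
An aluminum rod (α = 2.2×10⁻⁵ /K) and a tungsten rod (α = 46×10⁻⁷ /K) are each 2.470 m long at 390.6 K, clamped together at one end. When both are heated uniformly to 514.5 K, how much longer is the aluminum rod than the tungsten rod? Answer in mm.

5.32 mm

ΔT = 123.9 K
aluminum: ΔL = 2.2×10⁻⁵ × 2.470 m × 123.9 = 6.7327×10⁻³ m = 6.7327 mm
tungsten: ΔL = 46×10⁻⁷ × 2.470 m × 123.9 = 1.4078×10⁻³ m = 1.4078 mm
difference = 6.7327 − 1.4078 = 5.3249 mm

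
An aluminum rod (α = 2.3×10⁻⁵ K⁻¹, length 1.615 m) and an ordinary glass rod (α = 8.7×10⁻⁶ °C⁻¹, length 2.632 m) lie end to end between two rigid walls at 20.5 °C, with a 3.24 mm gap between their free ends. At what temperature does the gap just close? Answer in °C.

T = 74.5 °C

Gap closes when ΔL₁ + ΔL₂ = 3.24 mm = 3.24×10⁻³ m
(α₁L₁ + α₂L₂)ΔT = g
α₁L₁ + α₂L₂ = 2.3×10⁻⁵×1.615 + 8.7×10⁻⁶×2.632 = 6.00434×10⁻⁵ m/K
ΔT = 3.24×10⁻³ / 6.00434×10⁻⁵ = 53.961 K
T = 20.5 + 53.961 = 74.461 °C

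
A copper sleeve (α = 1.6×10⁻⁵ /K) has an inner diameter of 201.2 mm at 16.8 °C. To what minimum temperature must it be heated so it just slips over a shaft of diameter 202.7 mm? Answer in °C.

T = 483 °C

Required Δd = 202.7 − 201.2 = 1.5 mm
Δd = αd₀ΔT ⇒ ΔT = Δd/(αd₀) = 1.5 / (1.6×10⁻⁵ × 201.2) = 465.95 K
T_min = 16.8 + 465.95 = 482.75 °C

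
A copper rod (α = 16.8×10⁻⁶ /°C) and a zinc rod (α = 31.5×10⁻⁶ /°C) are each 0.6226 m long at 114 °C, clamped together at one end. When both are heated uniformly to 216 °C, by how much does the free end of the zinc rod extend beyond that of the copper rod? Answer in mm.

ΔT = 102 K
copper: ΔL = 16.8×10⁻⁶ × 0.6226 m × 102 = 1.0669×10⁻³ m = 1.0669 mm
zinc: ΔL = 31.5×10⁻⁶ × 0.6226 m × 102 = 2.0004×10⁻³ m = 2.0004 mm
difference = 2.0004 − 1.0669 = 0.9335 mm

0.934 mm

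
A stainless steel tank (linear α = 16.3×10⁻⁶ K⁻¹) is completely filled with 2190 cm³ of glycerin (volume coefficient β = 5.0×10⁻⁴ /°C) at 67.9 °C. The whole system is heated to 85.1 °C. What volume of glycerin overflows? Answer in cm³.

The tank also expands: β_container ≈ 3α = 4.89×10⁻⁵ /K
Net overflow = V₀(β_liq − 3α_cont)ΔT
β − 3α = 5.00×10⁻⁴ − 4.89×10⁻⁵ = 4.511×10⁻⁴ /K; ΔT = 17.2 K
ΔV = 2190 × 4.511×10⁻⁴ × 17.2 = 17.0 cm³

17.0 cm³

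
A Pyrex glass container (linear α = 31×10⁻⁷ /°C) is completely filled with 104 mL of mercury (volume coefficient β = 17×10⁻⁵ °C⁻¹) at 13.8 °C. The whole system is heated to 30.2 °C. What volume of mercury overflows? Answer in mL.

The container also expands: β_container ≈ 3α = 9.3×10⁻⁶ /K
Net overflow = V₀(β_liq − 3α_cont)ΔT
β − 3α = 1.70×10⁻⁴ − 9.3×10⁻⁶ = 1.607×10⁻⁴ /K; ΔT = 16.4 K
ΔV = 104 × 1.607×10⁻⁴ × 16.4 = 0.274 mL

0.274 mL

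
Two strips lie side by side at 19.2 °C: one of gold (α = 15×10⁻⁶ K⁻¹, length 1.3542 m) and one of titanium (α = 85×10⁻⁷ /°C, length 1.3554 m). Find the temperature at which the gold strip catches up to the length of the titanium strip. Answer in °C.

T = 155.7 °C

L₁(1 + α₁ΔT) = L₂(1 + α₂ΔT) ⇒ ΔT = (L₂ − L₁)/(α₁L₁ − α₂L₂)
L₂ − L₁ = 1.3554 − 1.3542 = 1.20×10⁻³ m
α₁L₁ − α₂L₂ = 15×10⁻⁶×1.3542 − 85×10⁻⁷×1.3554 = 8.7921×10⁻⁶ m/K
ΔT = 1.20×10⁻³ / 8.7921×10⁻⁶ = 136.486 K
T = 19.2 + 136.486 = 155.686 °C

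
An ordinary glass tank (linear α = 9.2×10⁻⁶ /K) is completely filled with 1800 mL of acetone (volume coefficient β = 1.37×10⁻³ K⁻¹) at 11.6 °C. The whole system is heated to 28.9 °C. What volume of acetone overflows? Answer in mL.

The tank also expands: β_container ≈ 3α = 2.76×10⁻⁵ /K
Net overflow = V₀(β_liq − 3α_cont)ΔT
β − 3α = 1.37×10⁻³ − 2.76×10⁻⁵ = 1.3424×10⁻³ /K; ΔT = 17.3 K
ΔV = 1800 × 1.3424×10⁻³ × 17.3 = 41.8 mL

41.8 mL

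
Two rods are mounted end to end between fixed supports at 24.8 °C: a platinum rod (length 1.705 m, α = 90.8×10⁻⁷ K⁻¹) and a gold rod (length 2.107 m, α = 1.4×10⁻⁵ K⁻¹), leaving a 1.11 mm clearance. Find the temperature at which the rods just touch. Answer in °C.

T = 49.5 °C

Gap closes when ΔL₁ + ΔL₂ = 1.11 mm = 1.11×10⁻³ m
(α₁L₁ + α₂L₂)ΔT = g
α₁L₁ + α₂L₂ = 90.8×10⁻⁷×1.705 + 1.4×10⁻⁵×2.107 = 4.49794×10⁻⁵ m/K
ΔT = 1.11×10⁻³ / 4.49794×10⁻⁵ = 24.678 K
T = 24.8 + 24.678 = 49.478 °C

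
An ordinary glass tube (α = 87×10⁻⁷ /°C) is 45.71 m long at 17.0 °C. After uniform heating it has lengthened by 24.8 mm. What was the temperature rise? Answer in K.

ΔL = αL₀ΔT ⇒ ΔT = ΔL / (αL₀)
ΔT = 24.8×10⁻³ m / (87×10⁻⁷ × 45.71 m) = 62.362 K

ΔT = 62.4 K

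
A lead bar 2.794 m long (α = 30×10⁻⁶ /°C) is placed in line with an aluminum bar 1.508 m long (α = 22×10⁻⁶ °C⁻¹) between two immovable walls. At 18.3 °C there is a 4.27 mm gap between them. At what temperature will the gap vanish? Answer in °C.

T = 54.8 °C

Gap closes when ΔL₁ + ΔL₂ = 4.27 mm = 4.27×10⁻³ m
(α₁L₁ + α₂L₂)ΔT = g
α₁L₁ + α₂L₂ = 30×10⁻⁶×2.794 + 22×10⁻⁶×1.508 = 1.16996×10⁻⁴ m/K
ΔT = 4.27×10⁻³ / 1.16996×10⁻⁴ = 36.497 K
T = 18.3 + 36.497 = 54.797 °C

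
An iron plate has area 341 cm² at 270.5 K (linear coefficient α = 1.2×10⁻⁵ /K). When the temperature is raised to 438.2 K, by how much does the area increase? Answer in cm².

ΔA = 1.37 cm²

Area coefficient ≈ 2α; |ΔT| = 167.7 K
ΔA = 2αA₀ΔT = 2(1.2×10⁻⁵)(341)(167.7) = 1.37 cm²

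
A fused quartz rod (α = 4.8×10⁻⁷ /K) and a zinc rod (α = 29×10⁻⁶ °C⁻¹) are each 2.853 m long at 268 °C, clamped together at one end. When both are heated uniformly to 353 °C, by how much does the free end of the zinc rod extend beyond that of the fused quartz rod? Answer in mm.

6.92 mm

ΔT = 85 K
fused quartz: ΔL = 4.8×10⁻⁷ × 2.853 m × 85 = 1.1640×10⁻⁴ m = 0.11640 mm
zinc: ΔL = 29×10⁻⁶ × 2.853 m × 85 = 7.0326×10⁻³ m = 7.0326 mm
difference = 7.0326 − 0.11640 = 6.9162 mm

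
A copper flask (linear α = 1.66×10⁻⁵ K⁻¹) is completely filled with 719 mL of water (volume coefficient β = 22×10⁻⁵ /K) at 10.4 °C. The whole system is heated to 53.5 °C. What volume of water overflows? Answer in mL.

The flask also expands: β_container ≈ 3α = 4.98×10⁻⁵ /K
Net overflow = V₀(β_liq − 3α_cont)ΔT
β − 3α = 2.20×10⁻⁴ − 4.98×10⁻⁵ = 1.702×10⁻⁴ /K; ΔT = 43.1 K
ΔV = 719 × 1.702×10⁻⁴ × 43.1 = 5.27 mL

5.27 mL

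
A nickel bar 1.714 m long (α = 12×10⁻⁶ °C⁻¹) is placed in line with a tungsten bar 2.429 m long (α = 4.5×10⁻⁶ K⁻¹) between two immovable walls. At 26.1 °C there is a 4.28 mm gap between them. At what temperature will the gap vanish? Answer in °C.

T = 162 °C

α₁L₁ = 2.0568×10⁻⁵ m/K, α₂L₂ = 1.09305×10⁻⁵ m/K → total 3.14985×10⁻⁵ m/K
ΔT = g/(α₁L₁+α₂L₂) = 4.28×10⁻³ / 3.14985×10⁻⁵ = 135.88 K
T = 26.1 + 135.88 = 161.98 °C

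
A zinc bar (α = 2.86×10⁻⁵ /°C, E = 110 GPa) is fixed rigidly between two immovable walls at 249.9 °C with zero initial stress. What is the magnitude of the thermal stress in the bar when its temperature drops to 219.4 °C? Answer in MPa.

σ = 96.0 MPa

Fully constrained: the free strain ε = αΔT is blocked, so σ = Eε = EαΔT.
|ΔT| = 30.5 K
σ = 110×10⁹ × 2.86×10⁻⁵ × 30.5 = 9.60×10⁷ Pa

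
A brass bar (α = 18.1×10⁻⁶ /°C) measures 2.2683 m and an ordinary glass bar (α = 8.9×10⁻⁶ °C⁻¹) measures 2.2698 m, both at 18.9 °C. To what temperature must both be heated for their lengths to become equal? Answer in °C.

Equal length when α₁L₁ΔT − α₂L₂ΔT = L₂ − L₁ = 1.50×10⁻³ m
α₁L₁ = 4.105623×10⁻⁵, α₂L₂ = 2.020122×10⁻⁵ → Δ(αL) = 2.085501×10⁻⁵ m/K
ΔT = 1.50×10⁻³ / 2.085501×10⁻⁵ = 71.9252 K, so T = 18.9 + 71.9252 = 90.8252 °C

T = 90.83 °C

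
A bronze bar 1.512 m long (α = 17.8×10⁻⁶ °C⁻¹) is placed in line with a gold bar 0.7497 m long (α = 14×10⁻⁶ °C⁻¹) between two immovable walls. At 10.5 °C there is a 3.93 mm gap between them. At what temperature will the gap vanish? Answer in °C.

Gap closes when ΔL₁ + ΔL₂ = 3.93 mm = 3.93×10⁻³ m
(α₁L₁ + α₂L₂)ΔT = g
α₁L₁ + α₂L₂ = 17.8×10⁻⁶×1.512 + 14×10⁻⁶×0.7497 = 3.74094×10⁻⁵ m/K
ΔT = 3.93×10⁻³ / 3.74094×10⁻⁵ = 105.05 K
T = 10.5 + 105.05 = 115.55 °C

T = 116 °C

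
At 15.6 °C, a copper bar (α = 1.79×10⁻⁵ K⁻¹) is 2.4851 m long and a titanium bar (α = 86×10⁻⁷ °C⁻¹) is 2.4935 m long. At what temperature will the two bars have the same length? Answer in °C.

Equal length when α₁L₁ΔT − α₂L₂ΔT = L₂ − L₁ = 8.40×10⁻³ m
α₁L₁ = 4.448329×10⁻⁵, α₂L₂ = 2.14441×10⁻⁵ → Δ(αL) = 2.303919×10⁻⁵ m/K
ΔT = 8.40×10⁻³ / 2.303919×10⁻⁵ = 364.596 K, so T = 15.6 + 364.596 = 380.196 °C

T = 380.2 °C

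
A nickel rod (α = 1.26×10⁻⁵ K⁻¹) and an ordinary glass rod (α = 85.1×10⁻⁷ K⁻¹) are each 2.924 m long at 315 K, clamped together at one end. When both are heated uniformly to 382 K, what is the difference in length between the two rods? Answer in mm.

0.801 mm

ΔT = 67 K
nickel: ΔL = 1.26×10⁻⁵ × 2.924 m × 67 = 2.4684×10⁻³ m = 2.4684 mm
ordinary glass: ΔL = 85.1×10⁻⁷ × 2.924 m × 67 = 1.6672×10⁻³ m = 1.6672 mm
difference = 2.4684 − 1.6672 = 0.8012 mm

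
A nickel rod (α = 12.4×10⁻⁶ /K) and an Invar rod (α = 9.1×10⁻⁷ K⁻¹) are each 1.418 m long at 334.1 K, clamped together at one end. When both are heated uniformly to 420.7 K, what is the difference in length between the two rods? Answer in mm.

1.41 mm

ΔT = 86.6 K
nickel: ΔL = 12.4×10⁻⁶ × 1.418 m × 86.6 = 1.5227×10⁻³ m = 1.5227 mm
Invar: ΔL = 9.1×10⁻⁷ × 1.418 m × 86.6 = 1.1175×10⁻⁴ m = 0.11175 mm
difference = 1.5227 − 0.11175 = 1.41095 mm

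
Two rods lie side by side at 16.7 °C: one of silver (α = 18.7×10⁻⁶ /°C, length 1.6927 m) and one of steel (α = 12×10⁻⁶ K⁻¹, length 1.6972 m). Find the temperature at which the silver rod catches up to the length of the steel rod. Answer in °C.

Equal length when α₁L₁ΔT − α₂L₂ΔT = L₂ − L₁ = 4.50×10⁻³ m
α₁L₁ = 3.165349×10⁻⁵, α₂L₂ = 2.03664×10⁻⁵ → Δ(αL) = 1.128709×10⁻⁵ m/K
ΔT = 4.50×10⁻³ / 1.128709×10⁻⁵ = 398.686 K, so T = 16.7 + 398.686 = 415.386 °C

T = 415.4 °C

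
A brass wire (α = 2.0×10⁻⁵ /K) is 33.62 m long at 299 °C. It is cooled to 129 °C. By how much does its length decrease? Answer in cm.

|ΔT| = |129 − 299| = 170 K
ΔL = αL₀ΔT = (2.0×10⁻⁵)(33.62)(170) = 1.14×10⁻¹ m

ΔL = 11.4 cm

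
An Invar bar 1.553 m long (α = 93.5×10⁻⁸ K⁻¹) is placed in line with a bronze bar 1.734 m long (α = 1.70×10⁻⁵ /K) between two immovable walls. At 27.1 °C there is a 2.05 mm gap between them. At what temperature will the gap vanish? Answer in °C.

α₁L₁ = 1.452055×10⁻⁶ m/K, α₂L₂ = 2.9478×10⁻⁵ m/K → total 3.0930055×10⁻⁵ m/K
ΔT = g/(α₁L₁+α₂L₂) = 2.05×10⁻³ / 3.0930055×10⁻⁵ = 66.279 K
T = 27.1 + 66.279 = 93.379 °C

T = 93.4 °C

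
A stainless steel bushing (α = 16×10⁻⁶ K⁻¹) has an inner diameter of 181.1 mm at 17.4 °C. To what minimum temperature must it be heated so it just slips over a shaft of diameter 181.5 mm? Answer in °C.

Required Δd = 181.5 − 181.1 = 0.4 mm
Δd = αd₀ΔT ⇒ ΔT = Δd/(αd₀) = 0.4 / (16×10⁻⁶ × 181.1) = 138.05 K
T_min = 17.4 + 138.05 = 155.45 °C

T = 155 °C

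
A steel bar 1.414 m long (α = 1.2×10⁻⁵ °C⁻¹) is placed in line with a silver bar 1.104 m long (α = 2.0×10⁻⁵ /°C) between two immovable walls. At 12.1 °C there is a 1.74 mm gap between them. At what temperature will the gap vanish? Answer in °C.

T = 56.7 °C

Gap closes when ΔL₁ + ΔL₂ = 1.74 mm = 1.74×10⁻³ m
(α₁L₁ + α₂L₂)ΔT = g
α₁L₁ + α₂L₂ = 1.2×10⁻⁵×1.414 + 2.0×10⁻⁵×1.104 = 3.9048×10⁻⁵ m/K
ΔT = 1.74×10⁻³ / 3.9048×10⁻⁵ = 44.561 K
T = 12.1 + 44.561 = 56.661 °C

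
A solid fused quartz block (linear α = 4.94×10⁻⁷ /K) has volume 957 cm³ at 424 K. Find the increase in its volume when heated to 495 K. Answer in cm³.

Isotropic solid: β ≈ 3α = 1.5×10⁻⁶ /K; ΔT = 71 K
ΔV = 3αV₀ΔT = 3(4.94×10⁻⁷)(957)(71) = 0.101 cm³

ΔV = 0.101 cm³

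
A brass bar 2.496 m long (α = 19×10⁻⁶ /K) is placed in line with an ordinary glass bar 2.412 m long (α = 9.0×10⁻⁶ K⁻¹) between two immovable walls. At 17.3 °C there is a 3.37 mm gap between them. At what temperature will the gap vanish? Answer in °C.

α₁L₁ = 4.7424×10⁻⁵ m/K, α₂L₂ = 2.1708×10⁻⁵ m/K → total 6.9132×10⁻⁵ m/K
ΔT = g/(α₁L₁+α₂L₂) = 3.37×10⁻³ / 6.9132×10⁻⁵ = 48.747 K
T = 17.3 + 48.747 = 66.047 °C

T = 66.0 °C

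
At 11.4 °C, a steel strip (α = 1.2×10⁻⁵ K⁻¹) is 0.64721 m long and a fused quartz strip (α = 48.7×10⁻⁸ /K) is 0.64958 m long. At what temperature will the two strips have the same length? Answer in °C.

L₁(1 + α₁ΔT) = L₂(1 + α₂ΔT) ⇒ ΔT = (L₂ − L₁)/(α₁L₁ − α₂L₂)
L₂ − L₁ = 0.64958 − 0.64721 = 2.37×10⁻³ m
α₁L₁ − α₂L₂ = 1.2×10⁻⁵×0.64721 − 48.7×10⁻⁸×0.64958 = 7.45017454×10⁻⁶ m/K
ΔT = 2.37×10⁻³ / 7.45017454×10⁻⁶ = 318.113 K
T = 11.4 + 318.113 = 329.513 °C

T = 329.5 °C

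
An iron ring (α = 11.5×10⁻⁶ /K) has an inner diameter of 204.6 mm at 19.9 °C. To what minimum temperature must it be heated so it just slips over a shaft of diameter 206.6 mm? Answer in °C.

T = 870 °C

Required Δd = 206.6 − 204.6 = 2.0 mm
Δd = αd₀ΔT ⇒ ΔT = Δd/(αd₀) = 2.0 / (11.5×10⁻⁶ × 204.6) = 850.01 K
T_min = 19.9 + 850.01 = 869.91 °C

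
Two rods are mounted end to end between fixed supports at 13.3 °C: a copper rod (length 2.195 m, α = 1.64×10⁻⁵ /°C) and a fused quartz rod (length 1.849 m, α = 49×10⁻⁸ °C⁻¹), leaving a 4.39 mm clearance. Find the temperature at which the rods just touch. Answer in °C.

Gap closes when ΔL₁ + ΔL₂ = 4.39 mm = 4.39×10⁻³ m
(α₁L₁ + α₂L₂)ΔT = g
α₁L₁ + α₂L₂ = 1.64×10⁻⁵×2.195 + 49×10⁻⁸×1.849 = 3.690401×10⁻⁵ m/K
ΔT = 4.39×10⁻³ / 3.690401×10⁻⁵ = 118.96 K
T = 13.3 + 118.96 = 132.26 °C

T = 132 °C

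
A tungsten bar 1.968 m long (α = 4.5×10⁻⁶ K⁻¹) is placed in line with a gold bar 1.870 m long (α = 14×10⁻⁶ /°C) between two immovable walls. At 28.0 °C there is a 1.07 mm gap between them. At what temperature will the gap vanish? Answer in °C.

T = 58.5 °C

α₁L₁ = 8.856×10⁻⁶ m/K, α₂L₂ = 2.618×10⁻⁵ m/K → total 3.5036×10⁻⁵ m/K
ΔT = g/(α₁L₁+α₂L₂) = 1.07×10⁻³ / 3.5036×10⁻⁵ = 30.540 K
T = 28.0 + 30.540 = 58.540 °C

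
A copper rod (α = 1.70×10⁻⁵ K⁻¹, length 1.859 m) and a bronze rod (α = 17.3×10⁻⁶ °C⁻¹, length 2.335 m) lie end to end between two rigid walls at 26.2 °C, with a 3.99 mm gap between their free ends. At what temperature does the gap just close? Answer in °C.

T = 81.6 °C

Gap closes when ΔL₁ + ΔL₂ = 3.99 mm = 3.99×10⁻³ m
(α₁L₁ + α₂L₂)ΔT = g
α₁L₁ + α₂L₂ = 1.70×10⁻⁵×1.859 + 17.3×10⁻⁶×2.335 = 7.19985×10⁻⁵ m/K
ΔT = 3.99×10⁻³ / 7.19985×10⁻⁵ = 55.418 K
T = 26.2 + 55.418 = 81.618 °C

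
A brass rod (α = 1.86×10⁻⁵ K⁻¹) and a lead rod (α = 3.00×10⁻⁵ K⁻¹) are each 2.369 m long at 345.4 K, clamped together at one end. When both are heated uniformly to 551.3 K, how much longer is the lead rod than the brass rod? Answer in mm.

ΔT = 205.9 K
brass: ΔL = 1.86×10⁻⁵ × 2.369 m × 205.9 = 9.0727×10⁻³ m = 9.0727 mm
lead: ΔL = 3.00×10⁻⁵ × 2.369 m × 205.9 = 1.4633×10⁻² m = 14.633 mm
difference = 14.633 − 9.0727 = 5.5603 mm

5.56 mm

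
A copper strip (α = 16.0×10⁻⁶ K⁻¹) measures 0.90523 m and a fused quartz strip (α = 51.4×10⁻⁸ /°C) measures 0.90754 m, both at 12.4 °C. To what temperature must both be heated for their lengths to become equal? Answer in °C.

T = 177.2 °C

L₁(1 + α₁ΔT) = L₂(1 + α₂ΔT) ⇒ ΔT = (L₂ − L₁)/(α₁L₁ − α₂L₂)
L₂ − L₁ = 0.90754 − 0.90523 = 2.31×10⁻³ m
α₁L₁ − α₂L₂ = 16.0×10⁻⁶×0.90523 − 51.4×10⁻⁸×0.90754 = 1.401720444×10⁻⁵ m/K
ΔT = 2.31×10⁻³ / 1.401720444×10⁻⁵ = 164.797 K
T = 12.4 + 164.797 = 177.197 °C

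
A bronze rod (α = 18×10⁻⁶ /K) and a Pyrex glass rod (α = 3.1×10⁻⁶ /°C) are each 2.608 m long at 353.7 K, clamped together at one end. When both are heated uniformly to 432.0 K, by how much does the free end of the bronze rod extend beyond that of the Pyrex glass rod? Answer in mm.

ΔT = 78.3 K
bronze: ΔL = 18×10⁻⁶ × 2.608 m × 78.3 = 3.6757×10⁻³ m = 3.6757 mm
Pyrex glass: ΔL = 3.1×10⁻⁶ × 2.608 m × 78.3 = 6.3304×10⁻⁴ m = 0.63304 mm
difference = 3.6757 − 0.63304 = 3.04266 mm

3.04 mm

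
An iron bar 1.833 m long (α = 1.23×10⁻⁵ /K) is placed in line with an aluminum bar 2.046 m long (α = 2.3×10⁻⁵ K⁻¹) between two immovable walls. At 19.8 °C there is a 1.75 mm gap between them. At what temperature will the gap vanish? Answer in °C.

T = 44.9 °C

α₁L₁ = 2.25459×10⁻⁵ m/K, α₂L₂ = 4.7058×10⁻⁵ m/K → total 6.96039×10⁻⁵ m/K
ΔT = g/(α₁L₁+α₂L₂) = 1.75×10⁻³ / 6.96039×10⁻⁵ = 25.142 K
T = 19.8 + 25.142 = 44.942 °C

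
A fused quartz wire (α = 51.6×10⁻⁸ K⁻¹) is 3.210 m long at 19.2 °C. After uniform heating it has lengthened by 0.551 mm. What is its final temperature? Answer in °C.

T = 352 °C

ΔL = αL₀ΔT ⇒ ΔT = ΔL / (αL₀)
ΔT = 0.551×10⁻³ m / (51.6×10⁻⁸ × 3.210 m) = 332.66 K
T = 19.2 + 332.66 = 351.86 °C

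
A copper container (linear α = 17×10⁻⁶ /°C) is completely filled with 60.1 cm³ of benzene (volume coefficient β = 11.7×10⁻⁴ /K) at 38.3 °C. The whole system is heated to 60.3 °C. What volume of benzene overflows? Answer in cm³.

1.48 cm³

The container also expands: β_container ≈ 3α = 5.1×10⁻⁵ /K
Net overflow = V₀(β_liq − 3α_cont)ΔT
β − 3α = 1.17×10⁻³ − 5.1×10⁻⁵ = 1.119×10⁻³ /K; ΔT = 22.0 K
ΔV = 60.1 × 1.119×10⁻³ × 22.0 = 1.48 cm³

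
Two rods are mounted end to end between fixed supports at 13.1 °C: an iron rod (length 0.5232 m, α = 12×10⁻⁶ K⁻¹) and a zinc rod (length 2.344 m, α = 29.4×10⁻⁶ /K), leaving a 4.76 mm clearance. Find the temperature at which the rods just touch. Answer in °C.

T = 76.4 °C

Gap closes when ΔL₁ + ΔL₂ = 4.76 mm = 4.76×10⁻³ m
(α₁L₁ + α₂L₂)ΔT = g
α₁L₁ + α₂L₂ = 12×10⁻⁶×0.5232 + 29.4×10⁻⁶×2.344 = 7.5192×10⁻⁵ m/K
ΔT = 4.76×10⁻³ / 7.5192×10⁻⁵ = 63.305 K
T = 13.1 + 63.305 = 76.405 °C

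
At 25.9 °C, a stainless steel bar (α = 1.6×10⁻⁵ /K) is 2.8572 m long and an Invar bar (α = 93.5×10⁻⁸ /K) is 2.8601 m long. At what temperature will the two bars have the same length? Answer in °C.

T = 93.28 °C

Equal length when α₁L₁ΔT − α₂L₂ΔT = L₂ − L₁ = 2.90×10⁻³ m
α₁L₁ = 4.57152×10⁻⁵, α₂L₂ = 2.6741935×10⁻⁶ → Δ(αL) = 4.30410065×10⁻⁵ m/K
ΔT = 2.90×10⁻³ / 4.30410065×10⁻⁵ = 67.3776 K, so T = 25.9 + 67.3776 = 93.2776 °C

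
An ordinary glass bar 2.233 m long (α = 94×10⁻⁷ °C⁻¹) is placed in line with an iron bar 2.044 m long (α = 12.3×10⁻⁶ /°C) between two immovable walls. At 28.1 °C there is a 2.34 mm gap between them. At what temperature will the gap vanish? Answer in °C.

T = 78.8 °C

α₁L₁ = 2.09902×10⁻⁵ m/K, α₂L₂ = 2.51412×10⁻⁵ m/K → total 4.61314×10⁻⁵ m/K
ΔT = g/(α₁L₁+α₂L₂) = 2.34×10⁻³ / 4.61314×10⁻⁵ = 50.725 K
T = 28.1 + 50.725 = 78.825 °C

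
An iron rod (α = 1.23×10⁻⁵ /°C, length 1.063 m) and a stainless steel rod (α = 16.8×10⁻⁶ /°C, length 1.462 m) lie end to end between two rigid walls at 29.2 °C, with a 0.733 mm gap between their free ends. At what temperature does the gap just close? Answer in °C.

T = 48.7 °C

Gap closes when ΔL₁ + ΔL₂ = 0.733 mm = 7.33×10⁻⁴ m
(α₁L₁ + α₂L₂)ΔT = g
α₁L₁ + α₂L₂ = 1.23×10⁻⁵×1.063 + 16.8×10⁻⁶×1.462 = 3.76365×10⁻⁵ m/K
ΔT = 7.33×10⁻⁴ / 3.76365×10⁻⁵ = 19.476 K
T = 29.2 + 19.476 = 48.676 °C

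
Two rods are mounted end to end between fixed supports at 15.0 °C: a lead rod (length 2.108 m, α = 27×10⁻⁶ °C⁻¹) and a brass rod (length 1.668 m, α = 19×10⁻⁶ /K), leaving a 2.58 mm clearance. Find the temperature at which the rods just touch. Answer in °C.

α₁L₁ = 5.6916×10⁻⁵ m/K, α₂L₂ = 3.1692×10⁻⁵ m/K → total 8.8608×10⁻⁵ m/K
ΔT = g/(α₁L₁+α₂L₂) = 2.58×10⁻³ / 8.8608×10⁻⁵ = 29.117 K
T = 15.0 + 29.117 = 44.117 °C

T = 44.1 °C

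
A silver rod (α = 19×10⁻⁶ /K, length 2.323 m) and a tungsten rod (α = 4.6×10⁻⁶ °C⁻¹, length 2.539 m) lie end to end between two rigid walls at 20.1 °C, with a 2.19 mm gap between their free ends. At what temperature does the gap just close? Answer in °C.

T = 59.3 °C

α₁L₁ = 4.4137×10⁻⁵ m/K, α₂L₂ = 1.16794×10⁻⁵ m/K → total 5.58164×10⁻⁵ m/K
ΔT = g/(α₁L₁+α₂L₂) = 2.19×10⁻³ / 5.58164×10⁻⁵ = 39.236 K
T = 20.1 + 39.236 = 59.336 °C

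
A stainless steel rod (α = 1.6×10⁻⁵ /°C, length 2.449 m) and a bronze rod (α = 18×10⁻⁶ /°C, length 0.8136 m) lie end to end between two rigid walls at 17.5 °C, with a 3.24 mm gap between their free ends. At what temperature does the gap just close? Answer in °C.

α₁L₁ = 3.9184×10⁻⁵ m/K, α₂L₂ = 1.46448×10⁻⁵ m/K → total 5.38288×10⁻⁵ m/K
ΔT = g/(α₁L₁+α₂L₂) = 3.24×10⁻³ / 5.38288×10⁻⁵ = 60.191 K
T = 17.5 + 60.191 = 77.691 °C

T = 77.7 °C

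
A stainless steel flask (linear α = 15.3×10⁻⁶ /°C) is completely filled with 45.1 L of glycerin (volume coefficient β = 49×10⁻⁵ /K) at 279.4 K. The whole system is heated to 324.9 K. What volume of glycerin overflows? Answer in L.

The flask also expands: β_container ≈ 3α = 4.59×10⁻⁵ /K
Net overflow = V₀(β_liq − 3α_cont)ΔT
β − 3α = 4.90×10⁻⁴ − 4.59×10⁻⁵ = 4.441×10⁻⁴ /K; ΔT = 45.5 K
ΔV = 45.1 × 4.441×10⁻⁴ × 45.5 = 0.911 L

0.911 L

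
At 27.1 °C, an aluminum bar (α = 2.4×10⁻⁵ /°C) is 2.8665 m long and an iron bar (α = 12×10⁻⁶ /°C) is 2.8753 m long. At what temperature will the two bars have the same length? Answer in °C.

T = 283.7 °C

L₁(1 + α₁ΔT) = L₂(1 + α₂ΔT) ⇒ ΔT = (L₂ − L₁)/(α₁L₁ − α₂L₂)
L₂ − L₁ = 2.8753 − 2.8665 = 8.80×10⁻³ m
α₁L₁ − α₂L₂ = 2.4×10⁻⁵×2.8665 − 12×10⁻⁶×2.8753 = 3.42924×10⁻⁵ m/K
ΔT = 8.80×10⁻³ / 3.42924×10⁻⁵ = 256.617 K
T = 27.1 + 256.617 = 283.717 °C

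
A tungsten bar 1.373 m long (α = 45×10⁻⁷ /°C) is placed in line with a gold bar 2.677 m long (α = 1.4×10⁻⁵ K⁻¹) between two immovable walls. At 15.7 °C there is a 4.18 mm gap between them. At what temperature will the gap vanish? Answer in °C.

T = 111 °C

α₁L₁ = 6.1785×10⁻⁶ m/K, α₂L₂ = 3.7478×10⁻⁵ m/K → total 4.36565×10⁻⁵ m/K
ΔT = g/(α₁L₁+α₂L₂) = 4.18×10⁻³ / 4.36565×10⁻⁵ = 95.75 K
T = 15.7 + 95.75 = 111.45 °C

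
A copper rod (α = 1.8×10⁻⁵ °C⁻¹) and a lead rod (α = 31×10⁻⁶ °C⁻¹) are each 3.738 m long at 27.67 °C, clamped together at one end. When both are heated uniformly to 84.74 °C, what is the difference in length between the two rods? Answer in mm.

ΔT = 57.07 K
copper: ΔL = 1.8×10⁻⁵ × 3.738 m × 57.07 = 3.8399×10⁻³ m = 3.8399 mm
lead: ΔL = 31×10⁻⁶ × 3.738 m × 57.07 = 6.6132×10⁻³ m = 6.6132 mm
difference = 6.6132 − 3.8399 = 2.7733 mm

2.77 mm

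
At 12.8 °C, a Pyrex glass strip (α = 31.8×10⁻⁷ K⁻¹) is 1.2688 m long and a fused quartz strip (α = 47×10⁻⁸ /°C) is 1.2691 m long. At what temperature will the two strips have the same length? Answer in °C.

T = 100.1 °C

L₁(1 + α₁ΔT) = L₂(1 + α₂ΔT) ⇒ ΔT = (L₂ − L₁)/(α₁L₁ − α₂L₂)
L₂ − L₁ = 1.2691 − 1.2688 = 3.00×10⁻⁴ m
α₁L₁ − α₂L₂ = 31.8×10⁻⁷×1.2688 − 47×10⁻⁸×1.2691 = 3.438307×10⁻⁶ m/K
ΔT = 3.00×10⁻⁴ / 3.438307×10⁻⁶ = 87.252 K
T = 12.8 + 87.252 = 100.052 °C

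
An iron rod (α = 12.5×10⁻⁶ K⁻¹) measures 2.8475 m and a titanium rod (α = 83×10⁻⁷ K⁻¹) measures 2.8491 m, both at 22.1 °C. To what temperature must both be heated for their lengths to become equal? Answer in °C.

Equal length when α₁L₁ΔT − α₂L₂ΔT = L₂ − L₁ = 1.60×10⁻³ m
α₁L₁ = 3.559375×10⁻⁵, α₂L₂ = 2.364753×10⁻⁵ → Δ(αL) = 1.194622×10⁻⁵ m/K
ΔT = 1.60×10⁻³ / 1.194622×10⁻⁵ = 133.934 K, so T = 22.1 + 133.934 = 156.034 °C

T = 156.0 °C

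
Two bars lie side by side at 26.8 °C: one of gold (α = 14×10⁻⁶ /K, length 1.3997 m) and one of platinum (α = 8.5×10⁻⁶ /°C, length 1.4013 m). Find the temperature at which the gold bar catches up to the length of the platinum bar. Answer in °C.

T = 235.0 °C

L₁(1 + α₁ΔT) = L₂(1 + α₂ΔT) ⇒ ΔT = (L₂ − L₁)/(α₁L₁ − α₂L₂)
L₂ − L₁ = 1.4013 − 1.3997 = 1.60×10⁻³ m
α₁L₁ − α₂L₂ = 14×10⁻⁶×1.3997 − 8.5×10⁻⁶×1.4013 = 7.68475×10⁻⁶ m/K
ΔT = 1.60×10⁻³ / 7.68475×10⁻⁶ = 208.205 K
T = 26.8 + 208.205 = 235.005 °C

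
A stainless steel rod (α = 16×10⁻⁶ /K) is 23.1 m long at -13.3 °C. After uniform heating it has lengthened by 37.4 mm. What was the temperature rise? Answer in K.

ΔT = 101 K

ΔL = αL₀ΔT ⇒ ΔT = ΔL / (αL₀)
ΔT = 37.4×10⁻³ m / (16×10⁻⁶ × 23.1 m) = 101.19 K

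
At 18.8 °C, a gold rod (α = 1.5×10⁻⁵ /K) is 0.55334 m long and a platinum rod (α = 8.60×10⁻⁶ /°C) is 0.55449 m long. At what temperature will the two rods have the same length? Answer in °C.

Equal length when α₁L₁ΔT − α₂L₂ΔT = L₂ − L₁ = 1.15×10⁻³ m
α₁L₁ = 8.3001×10⁻⁶, α₂L₂ = 4.768614×10⁻⁶ → Δ(αL) = 3.531486×10⁻⁶ m/K
ΔT = 1.15×10⁻³ / 3.531486×10⁻⁶ = 325.642 K, so T = 18.8 + 325.642 = 344.442 °C

T = 344.4 °C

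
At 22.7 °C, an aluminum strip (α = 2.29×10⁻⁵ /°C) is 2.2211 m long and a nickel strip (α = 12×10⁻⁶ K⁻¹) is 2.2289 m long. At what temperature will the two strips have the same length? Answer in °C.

T = 346.1 °C

L₁(1 + α₁ΔT) = L₂(1 + α₂ΔT) ⇒ ΔT = (L₂ − L₁)/(α₁L₁ − α₂L₂)
L₂ − L₁ = 2.2289 − 2.2211 = 7.80×10⁻³ m
α₁L₁ − α₂L₂ = 2.29×10⁻⁵×2.2211 − 12×10⁻⁶×2.2289 = 2.411639×10⁻⁵ m/K
ΔT = 7.80×10⁻³ / 2.411639×10⁻⁵ = 323.431 K
T = 22.7 + 323.431 = 346.131 °C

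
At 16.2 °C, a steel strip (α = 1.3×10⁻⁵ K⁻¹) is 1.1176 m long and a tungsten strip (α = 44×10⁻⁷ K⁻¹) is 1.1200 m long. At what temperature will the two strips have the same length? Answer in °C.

L₁(1 + α₁ΔT) = L₂(1 + α₂ΔT) ⇒ ΔT = (L₂ − L₁)/(α₁L₁ − α₂L₂)
L₂ − L₁ = 1.1200 − 1.1176 = 2.40×10⁻³ m
α₁L₁ − α₂L₂ = 1.3×10⁻⁵×1.1176 − 44×10⁻⁷×1.1200 = 9.6008×10⁻⁶ m/K
ΔT = 2.40×10⁻³ / 9.6008×10⁻⁶ = 249.979 K
T = 16.2 + 249.979 = 266.179 °C

T = 266.2 °C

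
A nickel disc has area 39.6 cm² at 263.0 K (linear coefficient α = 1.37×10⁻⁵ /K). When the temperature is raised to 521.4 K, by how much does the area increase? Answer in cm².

ΔA = 0.280 cm²

Area coefficient ≈ 2α; |ΔT| = 258.4 K
ΔA = 2αA₀ΔT = 2(1.37×10⁻⁵)(39.6)(258.4) = 0.280 cm²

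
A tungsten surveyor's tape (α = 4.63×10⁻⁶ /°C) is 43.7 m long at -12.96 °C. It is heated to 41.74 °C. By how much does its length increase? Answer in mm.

|ΔT| = |41.74 − (-12.96)| = 54.70 K
ΔL = αL₀ΔT = (4.63×10⁻⁶)(43.7)(54.70) = 1.11×10⁻² m

ΔL = 11.1 mm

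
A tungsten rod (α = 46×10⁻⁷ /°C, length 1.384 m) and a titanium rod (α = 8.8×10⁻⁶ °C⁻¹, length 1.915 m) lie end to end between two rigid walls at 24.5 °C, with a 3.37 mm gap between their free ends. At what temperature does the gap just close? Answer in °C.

α₁L₁ = 6.3664×10⁻⁶ m/K, α₂L₂ = 1.6852×10⁻⁵ m/K → total 2.32184×10⁻⁵ m/K
ΔT = g/(α₁L₁+α₂L₂) = 3.37×10⁻³ / 2.32184×10⁻⁵ = 145.14 K
T = 24.5 + 145.14 = 169.64 °C

T = 170 °C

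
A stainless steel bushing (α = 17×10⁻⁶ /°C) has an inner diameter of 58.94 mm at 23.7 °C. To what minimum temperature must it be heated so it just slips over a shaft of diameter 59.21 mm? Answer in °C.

T = 293 °C

Required Δd = 59.21 − 58.94 = 0.27 mm
Δd = αd₀ΔT ⇒ ΔT = Δd/(αd₀) = 0.27 / (17×10⁻⁶ × 58.94) = 269.47 K
T_min = 23.7 + 269.47 = 293.17 °C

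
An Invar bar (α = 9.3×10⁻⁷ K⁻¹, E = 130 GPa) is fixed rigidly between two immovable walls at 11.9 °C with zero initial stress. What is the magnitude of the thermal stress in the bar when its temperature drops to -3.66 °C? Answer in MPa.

Fully constrained: the free strain ε = αΔT is blocked, so σ = Eε = EαΔT.
|ΔT| = 15.56 K
σ = 130×10⁹ × 9.3×10⁻⁷ × 15.56 = 1.88×10⁶ Pa

σ = 1.88 MPa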